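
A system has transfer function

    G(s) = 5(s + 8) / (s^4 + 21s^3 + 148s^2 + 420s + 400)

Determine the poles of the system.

The poles are the roots of the denominator s^4 + 21s^3 + 148s^2 + 420s + 400 = 0.
Trying s = -2: the polynomial evaluates to 0, so (s + 2) is a factor.
Dividing out leaves s^3 + 19s^2 + 110s + 200 = 0.
This factors further as (s + 4)(s + 5)(s + 10) = 0.

s = -2, -4, -5, -10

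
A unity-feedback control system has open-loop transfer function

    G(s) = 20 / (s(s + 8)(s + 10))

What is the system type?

The denominator has 1 factor of s at the origin (free integrator), so this is a Type 1 system.

Type 1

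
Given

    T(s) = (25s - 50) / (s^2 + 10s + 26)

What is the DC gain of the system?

Set s = 0: T(0) = (-50) / (26) = -25/13.

T(0) = -25/13 ≈ -1.923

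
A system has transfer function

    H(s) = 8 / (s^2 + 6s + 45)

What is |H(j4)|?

|H(j4)| ≈ 0.2125

Substitute s = j4: numerator = 8, denominator = 29 + j24.
|H(j4)| = |8| / |29 + j24| = 8 / 37.643 ≈ 0.2125.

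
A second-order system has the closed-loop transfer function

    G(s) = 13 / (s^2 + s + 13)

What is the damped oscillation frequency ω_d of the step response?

ω_d ≈ 3.571 rad/s

Comparing s^2 + s + 13 to s^2 + 2ζωₙs + ωₙ²: ωₙ = √13 ≈ 3.606 rad/s and ζ = 1/(2·√13) ≈ 0.1387.
ζωₙ = 1/2 = 0.5, so ω_d = ωₙ√(1−ζ²) = √(ωₙ² − (ζωₙ)²) = √(13 − 0.5²) = √12.75 ≈ 3.571 rad/s.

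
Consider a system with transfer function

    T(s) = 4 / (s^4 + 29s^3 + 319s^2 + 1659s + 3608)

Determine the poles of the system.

The poles are the roots of the denominator s^4 + 29s^3 + 319s^2 + 1659s + 3608 = 0.
Trying s = -11: the polynomial evaluates to 0, so (s + 11) is a factor.
Dividing out leaves s^3 + 18s^2 + 121s + 328 = 0.
This factors further as (s^2 + 10s + 41)(s + 8) = 0.

s = -5 + 4j, -5 - 4j, -11, -8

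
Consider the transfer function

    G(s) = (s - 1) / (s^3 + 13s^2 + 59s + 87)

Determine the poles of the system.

s = -3, -5 + 2j, -5 - 2j

The poles are the roots of the denominator s^3 + 13s^2 + 59s + 87 = 0.
Trying s = -3: the polynomial evaluates to 0, so (s + 3) is a factor.
Dividing out leaves s^2 + 10s + 29 = 0.
The quadratic formula then gives s = -5 ± 2j.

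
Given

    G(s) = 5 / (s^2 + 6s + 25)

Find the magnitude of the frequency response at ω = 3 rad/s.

|G(j3)| ≈ 0.2076

Substitute s = j3: numerator = 5, denominator = 16 + j18.
|G(j3)| = |5| / |16 + j18| = 5 / 24.083 ≈ 0.2076.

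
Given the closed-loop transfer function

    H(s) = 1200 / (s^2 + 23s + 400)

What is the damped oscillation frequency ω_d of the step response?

Comparing s^2 + 23s + 400 to s^2 + 2ζωₙs + ωₙ²: ωₙ = 20 rad/s and ζ = 23/(2·20) = 0.575.
ζωₙ = 23/2 = 11.5, so ω_d = ωₙ√(1−ζ²) = √(ωₙ² − (ζωₙ)²) = √(400 − 11.5²) = √267.75 ≈ 16.36 rad/s.

ω_d ≈ 16.36 rad/s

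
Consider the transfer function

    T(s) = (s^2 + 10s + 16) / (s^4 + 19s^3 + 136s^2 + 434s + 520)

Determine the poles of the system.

s = -5 + j, -5 - j, -5, -4

The poles are the roots of the denominator s^4 + 19s^3 + 136s^2 + 434s + 520 = 0.
Trying s = -5: the polynomial evaluates to 0, so (s + 5) is a factor.
Dividing out leaves s^3 + 14s^2 + 66s + 104 = 0.
This factors further as (s^2 + 10s + 26)(s + 4) = 0.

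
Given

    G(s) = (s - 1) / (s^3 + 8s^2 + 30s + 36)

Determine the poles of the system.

s = -2, -3 + 3j, -3 - 3j

The poles are the roots of the denominator s^3 + 8s^2 + 30s + 36 = 0.
Trying s = -2: the polynomial evaluates to 0, so (s + 2) is a factor.
Dividing out leaves s^2 + 6s + 18 = 0.
The quadratic formula then gives s = -3 ± 3j.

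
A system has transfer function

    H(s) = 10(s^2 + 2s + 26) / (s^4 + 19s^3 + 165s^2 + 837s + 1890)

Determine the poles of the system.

The poles are the roots of the denominator s^4 + 19s^3 + 165s^2 + 837s + 1890 = 0.
Trying s = -6: the polynomial evaluates to 0, so (s + 6) is a factor.
Dividing out leaves s^3 + 13s^2 + 87s + 315 = 0.
This factors further as (s^2 + 6s + 45)(s + 7) = 0.

s = -6, -3 + 6j, -3 - 6j, -7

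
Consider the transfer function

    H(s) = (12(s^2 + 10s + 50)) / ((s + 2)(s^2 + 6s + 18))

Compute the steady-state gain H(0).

H(0) = 50/3 ≈ 16.67

At s = 0 each factor (s + a) contributes a and each (s^2 + bs + c) contributes c.
H(0) = 12·(50) / ((2) · (18)) = 600/36 = 50/3.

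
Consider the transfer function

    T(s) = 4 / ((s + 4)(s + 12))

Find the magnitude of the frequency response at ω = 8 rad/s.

Substitute s = j8: numerator = 4, denominator = -16 + j128.
|T(j8)| = |4| / |-16 + j128| = 4 / 129.00 ≈ 0.03101.

|T(j8)| ≈ 0.03101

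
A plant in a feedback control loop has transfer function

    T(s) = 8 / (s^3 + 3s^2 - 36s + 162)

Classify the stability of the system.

The denominator s^3 + 3s^2 - 36s + 162 factors as (s + 9)(s^2 - 6s + 18), giving poles at s = -9, 3 ± 3j.
Since the pole(s) at s = 3 ± 3j lie in the right half-plane, the system is unstable.

unstable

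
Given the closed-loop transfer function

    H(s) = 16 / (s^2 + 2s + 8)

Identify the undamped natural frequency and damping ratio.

ωₙ ≈ 2.828 rad/s, ζ ≈ 0.3536

Compare the denominator to the standard form s^2 + 2ζωₙs + ωₙ².
ωₙ² = 8, so ωₙ = √8 ≈ 2.828 rad/s.
2ζωₙ = 2, so ζ = 2/(2·√8) ≈ 0.3536.
With ζ = 0.3536 the response is underdamped.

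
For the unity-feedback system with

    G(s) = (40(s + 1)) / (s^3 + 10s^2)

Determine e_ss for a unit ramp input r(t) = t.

e_ss = 0

G(s) has 2 poles at the origin.
This is a Type 2 system; for a ramp input the steady-state error is zero.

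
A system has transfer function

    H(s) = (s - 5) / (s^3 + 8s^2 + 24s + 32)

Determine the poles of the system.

The poles are the roots of the denominator s^3 + 8s^2 + 24s + 32 = 0.
Trying s = -4: the polynomial evaluates to 0, so (s + 4) is a factor.
Dividing out leaves s^2 + 4s + 8 = 0.
The quadratic formula then gives s = -2 ± 2j.

s = -2 + 2j, -2 - 2j, -4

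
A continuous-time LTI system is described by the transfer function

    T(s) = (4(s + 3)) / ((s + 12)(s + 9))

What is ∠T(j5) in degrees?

At s = j5: numerator = 12 + j20, denominator = 83 + j105.
∠T = ∠num − ∠den = 59.036° − (51.674°) = 7.362°.

∠T(j5) ≈ 7.362°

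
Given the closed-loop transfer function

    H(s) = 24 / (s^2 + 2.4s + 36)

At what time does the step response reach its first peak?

Comparing s^2 + 2.4s + 36 to s^2 + 2ζωₙs + ωₙ²: ωₙ = 6 rad/s and ζ = 2.4/(2·6) = 0.2.
ζωₙ = 2.4/2 = 1.2, so ω_d = ωₙ√(1−ζ²) = √(ωₙ² − (ζωₙ)²) = √(36 − 1.2²) = √34.56 ≈ 5.879 rad/s.
t_p = π/ω_d = π/5.879 ≈ 0.5344 s.

t_p ≈ 0.5344 s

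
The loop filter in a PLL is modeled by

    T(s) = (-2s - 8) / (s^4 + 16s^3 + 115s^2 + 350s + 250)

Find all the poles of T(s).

s = -1, -5 ± 5j, -5

The poles are the roots of the denominator s^4 + 16s^3 + 115s^2 + 350s + 250 = 0.
Trying s = -1: the polynomial evaluates to 0, so (s + 1) is a factor.
Dividing out leaves s^3 + 15s^2 + 100s + 250 = 0.
This factors further as (s^2 + 10s + 50)(s + 5) = 0.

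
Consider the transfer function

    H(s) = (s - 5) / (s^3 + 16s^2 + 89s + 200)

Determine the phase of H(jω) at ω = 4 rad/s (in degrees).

∠H(j4) ≈ 40.48°

At s = j4: numerator = -5 + j4, denominator = -56 + j292.
∠H = ∠num − ∠den = 141.34° − (100.86°) = 40.48°.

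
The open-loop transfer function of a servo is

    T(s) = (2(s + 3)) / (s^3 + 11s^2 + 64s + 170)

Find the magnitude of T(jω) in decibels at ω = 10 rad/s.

Substitute s = j10: numerator = 6 + j20, denominator = -930 - j360.
|T(j10)| = |6 + j20| / |-930 - j360| = 20.881 / 997.25 ≈ 0.02094.
In decibels: 20·log₁₀(0.02094) ≈ -33.6 dB.

|T(j10)|_dB ≈ -33.6 dB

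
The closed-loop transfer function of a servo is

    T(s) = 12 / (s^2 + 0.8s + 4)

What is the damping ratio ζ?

Compare the denominator to the standard form s^2 + 2ζωₙs + ωₙ².
ωₙ² = 4, so ωₙ = 2 rad/s.
2ζωₙ = 0.8, so ζ = 0.8/(2·2) = 0.2.

ζ = 0.2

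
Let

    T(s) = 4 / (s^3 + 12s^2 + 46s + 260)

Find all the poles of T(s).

The poles are the roots of the denominator s^3 + 12s^2 + 46s + 260 = 0.
Trying s = -10: the polynomial evaluates to 0, so (s + 10) is a factor.
Dividing out leaves s^2 + 2s + 26 = 0.
The quadratic formula then gives s = -1 ± 5j.

s = -1 ± 5j, -10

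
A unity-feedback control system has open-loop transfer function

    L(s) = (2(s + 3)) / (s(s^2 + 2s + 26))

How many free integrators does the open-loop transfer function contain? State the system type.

The denominator has 1 factor of s at the origin (free integrator), so this is a Type 1 system.

Type 1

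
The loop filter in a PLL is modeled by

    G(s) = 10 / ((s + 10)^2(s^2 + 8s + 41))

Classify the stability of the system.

The poles can be read from the denominator factors: s = -10, -4 + 5j, -4 - 5j, -10.
Since all poles lie strictly in the left half-plane, the system is stable.

stable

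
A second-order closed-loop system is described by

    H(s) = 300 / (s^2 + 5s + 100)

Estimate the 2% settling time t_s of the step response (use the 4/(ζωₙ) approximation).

t_s ≈ 1.600 s

Comparing s^2 + 5s + 100 to s^2 + 2ζωₙs + ωₙ²: ωₙ = 10 rad/s and ζ = 5/(2·10) = 0.25.
ζωₙ = 5/2 = 2.5, so t_s ≈ 4/(ζωₙ) = 4/2.5 = 1.600 s.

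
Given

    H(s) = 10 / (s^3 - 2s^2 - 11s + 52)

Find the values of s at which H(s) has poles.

s = 3 ± 2j, -4

The poles are the roots of the denominator s^3 - 2s^2 - 11s + 52 = 0.
Trying s = -4: the polynomial evaluates to 0, so (s + 4) is a factor.
Dividing out leaves s^2 - 6s + 13 = 0.
The quadratic formula then gives s = 3 ± 2j.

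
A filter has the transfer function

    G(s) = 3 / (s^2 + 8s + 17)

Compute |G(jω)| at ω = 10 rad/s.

Substitute s = j10: numerator = 3, denominator = -83 + j80.
|G(j10)| = |3| / |-83 + j80| = 3 / 115.28 ≈ 0.02602.

|G(j10)| ≈ 0.02602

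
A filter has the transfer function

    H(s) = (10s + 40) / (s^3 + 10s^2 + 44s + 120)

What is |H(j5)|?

Substitute s = j5: numerator = 40 + j50, denominator = -130 + j95.
|H(j5)| = |40 + j50| / |-130 + j95| = 64.031 / 161.01 ≈ 0.3977.

|H(j5)| ≈ 0.3977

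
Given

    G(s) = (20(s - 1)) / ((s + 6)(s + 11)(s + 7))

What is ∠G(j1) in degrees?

At s = j1: numerator = -20 + j20, denominator = 438 + j184.
∠G = ∠num − ∠den = 135° − (22.787°) = 112.2°.

∠G(j1) ≈ 112.2°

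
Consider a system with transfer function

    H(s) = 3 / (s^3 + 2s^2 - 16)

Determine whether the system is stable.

The denominator s^3 + 2s^2 - 16 factors as (s - 2)(s^2 + 4s + 8), giving poles at s = 2, -2 + 2j, -2 - 2j.
Since the pole(s) at s = 2 lie in the right half-plane, the system is unstable.

unstable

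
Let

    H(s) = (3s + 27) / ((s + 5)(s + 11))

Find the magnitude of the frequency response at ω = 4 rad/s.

Substitute s = j4: numerator = 27 + j12, denominator = 39 + j64.
|H(j4)| = |27 + j12| / |39 + j64| = 29.547 / 74.947 ≈ 0.3942.

|H(j4)| ≈ 0.3942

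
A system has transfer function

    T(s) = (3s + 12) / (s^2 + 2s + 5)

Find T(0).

Set s = 0: T(0) = (12) / (5) = 12/5.

T(0) = 12/5 ≈ 2.400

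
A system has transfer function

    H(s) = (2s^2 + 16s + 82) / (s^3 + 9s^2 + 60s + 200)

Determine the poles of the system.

s = -2 ± 6j, -5

The poles are the roots of the denominator s^3 + 9s^2 + 60s + 200 = 0.
Trying s = -5: the polynomial evaluates to 0, so (s + 5) is a factor.
Dividing out leaves s^2 + 4s + 40 = 0.
The quadratic formula then gives s = -2 ± 6j.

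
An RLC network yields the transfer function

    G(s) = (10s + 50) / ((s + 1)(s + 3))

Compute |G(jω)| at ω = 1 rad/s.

|G(j1)| ≈ 11.40

Substitute s = j1: numerator = 50 + j10, denominator = 2 + j4.
|G(j1)| = |50 + j10| / |2 + j4| = 50.990 / 4.4721 ≈ 11.40.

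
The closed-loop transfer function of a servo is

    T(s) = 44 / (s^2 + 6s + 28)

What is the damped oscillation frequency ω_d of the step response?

ω_d ≈ 4.359 rad/s

Comparing s^2 + 6s + 28 to s^2 + 2ζωₙs + ωₙ²: ωₙ = √28 ≈ 5.292 rad/s and ζ = 6/(2·√28) ≈ 0.5669.
ζωₙ = 6/2 = 3, so ω_d = ωₙ√(1−ζ²) = √(ωₙ² − (ζωₙ)²) = √(28 − 3²) = √19 ≈ 4.359 rad/s.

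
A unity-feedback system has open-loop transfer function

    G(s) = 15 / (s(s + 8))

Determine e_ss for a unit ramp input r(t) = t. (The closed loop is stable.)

G(s) has one pole at the origin.
This is a Type 1 system. Kv = lim_{s→0} s·G(s) = 15/8.
e_ss = 1/Kv = 1/(15/8) = 8/15 ≈ 0.5333.

e_ss = 0.5333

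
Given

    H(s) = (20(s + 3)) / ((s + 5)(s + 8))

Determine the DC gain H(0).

H(0) = 3/2 ≈ 1.500

At s = 0 each factor (s + a) contributes a and each (s^2 + bs + c) contributes c.
H(0) = 20·(3) / ((5) · (8)) = 60/40 = 3/2.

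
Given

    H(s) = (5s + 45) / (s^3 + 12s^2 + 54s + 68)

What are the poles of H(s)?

The poles are the roots of the denominator s^3 + 12s^2 + 54s + 68 = 0.
Trying s = -2: the polynomial evaluates to 0, so (s + 2) is a factor.
Dividing out leaves s^2 + 10s + 34 = 0.
The quadratic formula then gives s = -5 ± 3j.

s = -2, -5 + 3j, -5 - 3j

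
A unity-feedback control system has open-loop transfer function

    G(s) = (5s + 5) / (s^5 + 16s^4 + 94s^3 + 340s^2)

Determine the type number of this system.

Factor s from the denominator: s^5 + 16s^4 + 94s^3 + 340s^2 = s^2·(s^3 + 16s^2 + 94s + 340).
There are 2 poles at the origin, so the system is Type 2.

Type 2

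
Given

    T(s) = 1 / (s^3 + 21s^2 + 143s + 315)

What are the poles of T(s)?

The poles are the roots of the denominator s^3 + 21s^2 + 143s + 315 = 0.
Trying s = -9: the polynomial evaluates to 0, so (s + 9) is a factor.
Dividing out leaves s^2 + 12s + 35 = 0.
Factoring the quadratic: (s + 7)(s + 5) = 0.

s = -9, -7, -5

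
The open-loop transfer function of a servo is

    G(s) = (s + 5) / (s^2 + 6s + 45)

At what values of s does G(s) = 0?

s = -5

Set the numerator to zero: s + 5 = 0.
So s = -5.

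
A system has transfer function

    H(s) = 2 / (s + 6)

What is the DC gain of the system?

H(0) = 1/3 ≈ 0.3333

Set s = 0: H(0) = (2) / (6) = 1/3.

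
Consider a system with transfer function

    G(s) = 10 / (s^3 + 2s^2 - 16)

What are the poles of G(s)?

The poles are the roots of the denominator s^3 + 2s^2 - 16 = 0.
Trying s = 2: the polynomial evaluates to 0, so (s - 2) is a factor.
Dividing out leaves s^2 + 4s + 8 = 0.
The quadratic formula then gives s = -2 ± 2j.

s = 2, -2 + 2j, -2 - 2j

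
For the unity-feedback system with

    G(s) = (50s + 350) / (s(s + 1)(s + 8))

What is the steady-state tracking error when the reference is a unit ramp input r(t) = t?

G(s) has one pole at the origin.
This is a Type 1 system. Kv = lim_{s→0} s·G(s) = 350/8 = 175/4.
e_ss = 1/Kv = 1/(175/4) = 4/175 ≈ 0.02286.

e_ss = 0.02286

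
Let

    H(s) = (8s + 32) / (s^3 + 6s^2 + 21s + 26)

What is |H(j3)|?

Substitute s = j3: numerator = 32 + j24, denominator = -28 + j36.
|H(j3)| = |32 + j24| / |-28 + j36| = 40 / 45.607 ≈ 0.8771.

|H(j3)| ≈ 0.8771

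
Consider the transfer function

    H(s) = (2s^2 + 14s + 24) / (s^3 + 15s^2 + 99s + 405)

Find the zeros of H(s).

Set the numerator to zero: 2s^2 + 14s + 24 = 0, i.e. 2·(s^2 + 7s + 12) = 0.
Factoring: (s + 3)(s + 4) = 0.

s = -3, -4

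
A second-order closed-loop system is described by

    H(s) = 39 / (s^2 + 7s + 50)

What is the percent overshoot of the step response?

Comparing s^2 + 7s + 50 to s^2 + 2ζωₙs + ωₙ²: ωₙ = √50 ≈ 7.071 rad/s and ζ = 7/(2·√50) ≈ 0.4950.
%OS = 100·exp(−πζ/√(1−ζ²)) = 100·exp(−π·0.4950/√(1−0.4950²)) ≈ 16.7%.

%OS ≈ 16.7%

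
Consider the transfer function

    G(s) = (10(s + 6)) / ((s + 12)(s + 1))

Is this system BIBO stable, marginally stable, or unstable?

The poles can be read from the denominator factors: s = -12, -1.
Since all poles lie strictly in the left half-plane, the system is stable.

stable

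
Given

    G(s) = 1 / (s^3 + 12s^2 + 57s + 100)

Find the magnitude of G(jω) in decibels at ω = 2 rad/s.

|G(j2)|_dB ≈ -41.4 dB

Substitute s = j2: numerator = 1, denominator = 52 + j106.
|G(j2)| = |1| / |52 + j106| = 1 / 118.07 ≈ 0.008470.
In decibels: 20·log₁₀(0.008470) ≈ -41.4 dB.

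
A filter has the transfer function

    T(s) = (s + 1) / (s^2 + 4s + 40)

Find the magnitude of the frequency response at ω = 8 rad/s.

Substitute s = j8: numerator = 1 + j8, denominator = -24 + j32.
|T(j8)| = |1 + j8| / |-24 + j32| = 8.0623 / 40 ≈ 0.2016.

|T(j8)| ≈ 0.2016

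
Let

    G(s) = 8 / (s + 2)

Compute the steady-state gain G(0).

At s = 0 each factor (s + a) contributes a and each (s^2 + bs + c) contributes c.
G(0) = 8·1 / ((2)) = 8/2 = 4.

G(0) = 4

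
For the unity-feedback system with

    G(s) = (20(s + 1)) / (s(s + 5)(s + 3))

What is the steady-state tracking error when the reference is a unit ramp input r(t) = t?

G(s) has one pole at the origin.
This is a Type 1 system. Kv = lim_{s→0} s·G(s) = 20/15 = 4/3.
e_ss = 1/Kv = 1/(4/3) = 3/4 ≈ 0.7500.

e_ss = 0.7500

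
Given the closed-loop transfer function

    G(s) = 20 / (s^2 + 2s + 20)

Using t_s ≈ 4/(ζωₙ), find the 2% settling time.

Comparing s^2 + 2s + 20 to s^2 + 2ζωₙs + ωₙ²: ωₙ = √20 ≈ 4.472 rad/s and ζ = 2/(2·√20) ≈ 0.2236.
ζωₙ = 2/2 = 1, so t_s ≈ 4/(ζωₙ) = 4/1 = 4 s.

t_s ≈ 4 s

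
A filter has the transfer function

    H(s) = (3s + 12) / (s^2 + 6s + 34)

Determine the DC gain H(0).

Set s = 0: H(0) = (12) / (34) = 6/17.

H(0) = 6/17 ≈ 0.3529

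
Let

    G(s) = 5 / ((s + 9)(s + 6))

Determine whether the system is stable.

The poles can be read from the denominator factors: s = -9, -6.
Since all poles lie strictly in the left half-plane, the system is stable.

stable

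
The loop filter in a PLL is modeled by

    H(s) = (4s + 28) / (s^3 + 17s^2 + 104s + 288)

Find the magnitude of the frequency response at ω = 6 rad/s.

|H(j6)| ≈ 0.07078

Substitute s = j6: numerator = 28 + j24, denominator = -324 + j408.
|H(j6)| = |28 + j24| / |-324 + j408| = 36.878 / 521.00 ≈ 0.07078.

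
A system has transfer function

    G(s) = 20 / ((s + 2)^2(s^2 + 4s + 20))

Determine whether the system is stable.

stable

The poles can be read from the denominator factors: s = -2, -2 ± 4j, -2.
Since all poles lie strictly in the left half-plane, the system is stable.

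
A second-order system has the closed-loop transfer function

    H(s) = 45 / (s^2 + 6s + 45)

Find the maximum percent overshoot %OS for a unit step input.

Comparing s^2 + 6s + 45 to s^2 + 2ζωₙs + ωₙ²: ωₙ = √45 ≈ 6.708 rad/s and ζ = 6/(2·√45) ≈ 0.4472.
%OS = 100·exp(−πζ/√(1−ζ²)) = 100·exp(−π·0.4472/√(1−0.4472²)) ≈ 20.8%.

%OS ≈ 20.8%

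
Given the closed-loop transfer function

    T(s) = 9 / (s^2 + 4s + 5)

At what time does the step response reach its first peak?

t_p ≈ 3.142 s

Comparing s^2 + 4s + 5 to s^2 + 2ζωₙs + ωₙ²: ωₙ = √5 ≈ 2.236 rad/s and ζ = 4/(2·√5) ≈ 0.8944.
ζωₙ = 4/2 = 2, so ω_d = ωₙ√(1−ζ²) = √(ωₙ² − (ζωₙ)²) = √(5 − 2²) = √1 = 1 rad/s.
t_p = π/ω_d = π/1 ≈ 3.142 s.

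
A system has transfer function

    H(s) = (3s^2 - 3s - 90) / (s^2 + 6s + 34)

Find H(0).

H(0) = -45/17 ≈ -2.647

Set s = 0: H(0) = (-90) / (34) = -45/17.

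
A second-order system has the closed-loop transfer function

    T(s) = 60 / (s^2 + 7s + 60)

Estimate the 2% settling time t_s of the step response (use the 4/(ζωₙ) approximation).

Comparing s^2 + 7s + 60 to s^2 + 2ζωₙs + ωₙ²: ωₙ = √60 ≈ 7.746 rad/s and ζ = 7/(2·√60) ≈ 0.4518.
ζωₙ = 7/2 = 3.5, so t_s ≈ 4/(ζωₙ) = 4/3.5 ≈ 1.143 s.

t_s ≈ 1.143 s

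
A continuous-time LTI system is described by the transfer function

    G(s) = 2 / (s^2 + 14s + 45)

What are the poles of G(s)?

The poles are the roots of the denominator s^2 + 14s + 45 = 0.
Factoring: (s + 5)(s + 9) = 0, so s = -5 and s = -9.

s = -5, -9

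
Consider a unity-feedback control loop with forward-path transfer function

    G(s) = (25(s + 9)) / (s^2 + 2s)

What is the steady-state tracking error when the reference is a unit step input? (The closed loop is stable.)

e_ss = 0

G(s) has one pole at the origin.
This is a Type 1 system; for a step input the steady-state error is zero.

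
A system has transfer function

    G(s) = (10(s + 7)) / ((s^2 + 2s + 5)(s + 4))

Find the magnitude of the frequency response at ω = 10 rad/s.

Substitute s = j10: numerator = 70 + j100, denominator = -580 - j870.
|G(j10)| = |70 + j100| / |-580 - j870| = 122.07 / 1045.6 ≈ 0.1167.

|G(j10)| ≈ 0.1167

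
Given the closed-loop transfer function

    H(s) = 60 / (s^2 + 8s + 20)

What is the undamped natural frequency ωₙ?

ωₙ ≈ 4.472 rad/s

Compare the denominator to the standard form s^2 + 2ζωₙs + ωₙ².
ωₙ² = 20, so ωₙ = √20 ≈ 4.472 rad/s.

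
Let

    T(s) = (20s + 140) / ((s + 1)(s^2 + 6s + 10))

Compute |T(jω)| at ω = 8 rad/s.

Substitute s = j8: numerator = 140 + j160, denominator = -438 - j384.
|T(j8)| = |140 + j160| / |-438 - j384| = 212.60 / 582.49 ≈ 0.3650.

|T(j8)| ≈ 0.3650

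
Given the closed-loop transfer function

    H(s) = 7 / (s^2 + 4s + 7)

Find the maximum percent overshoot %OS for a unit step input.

Comparing s^2 + 4s + 7 to s^2 + 2ζωₙs + ωₙ²: ωₙ = √7 ≈ 2.646 rad/s and ζ = 4/(2·√7) ≈ 0.7559.
%OS = 100·exp(−πζ/√(1−ζ²)) = 100·exp(−π·0.7559/√(1−0.7559²)) ≈ 2.66%.

%OS ≈ 2.66%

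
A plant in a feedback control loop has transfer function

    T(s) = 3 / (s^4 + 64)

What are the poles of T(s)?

The poles are the roots of the denominator s^4 + 64 = 0.
No real roots exist; factor into two real quadratics: (s^2 - 4s + 8)(s^2 + 4s + 8) = 0.
Each quadratic gives a conjugate pair via the quadratic formula.

s = 2 + 2j, 2 - 2j, -2 + 2j, -2 - 2j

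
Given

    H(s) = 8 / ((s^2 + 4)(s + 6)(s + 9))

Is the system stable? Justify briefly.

The poles can be read from the denominator factors: s = 2j, -2j, -6, -9.
Since the simple pole(s) at s = 2j, -2j lie on the jω-axis with none in the right half-plane, the system is marginally stable.

marginally stable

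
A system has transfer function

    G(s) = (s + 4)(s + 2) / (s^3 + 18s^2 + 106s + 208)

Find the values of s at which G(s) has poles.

s = -5 ± j, -8

The poles are the roots of the denominator s^3 + 18s^2 + 106s + 208 = 0.
Trying s = -8: the polynomial evaluates to 0, so (s + 8) is a factor.
Dividing out leaves s^2 + 10s + 26 = 0.
The quadratic formula then gives s = -5 ± 1j.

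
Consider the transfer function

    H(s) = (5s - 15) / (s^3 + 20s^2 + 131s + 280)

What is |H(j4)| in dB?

Substitute s = j4: numerator = -15 + j20, denominator = -40 + j460.
|H(j4)| = |-15 + j20| / |-40 + j460| = 25 / 461.74 ≈ 0.05414.
In decibels: 20·log₁₀(0.05414) ≈ -25.3 dB.

|H(j4)|_dB ≈ -25.3 dB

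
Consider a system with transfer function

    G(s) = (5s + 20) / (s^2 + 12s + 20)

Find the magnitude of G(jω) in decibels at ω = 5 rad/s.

Substitute s = j5: numerator = 20 + j25, denominator = -5 + j60.
|G(j5)| = |20 + j25| / |-5 + j60| = 32.016 / 60.208 ≈ 0.5318.
In decibels: 20·log₁₀(0.5318) ≈ -5.49 dB.

|G(j5)|_dB ≈ -5.49 dB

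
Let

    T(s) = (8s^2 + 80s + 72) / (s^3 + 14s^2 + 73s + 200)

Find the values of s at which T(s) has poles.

s = -3 ± 4j, -8

The poles are the roots of the denominator s^3 + 14s^2 + 73s + 200 = 0.
Trying s = -8: the polynomial evaluates to 0, so (s + 8) is a factor.
Dividing out leaves s^2 + 6s + 25 = 0.
The quadratic formula then gives s = -3 ± 4j.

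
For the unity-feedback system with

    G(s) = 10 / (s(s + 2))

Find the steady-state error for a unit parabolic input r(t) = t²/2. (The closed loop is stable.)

e_ss = ∞

G(s) has one pole at the origin.
This is a Type 1 system; Ka = lim_{s→0} s^2·G(s) = 0, so the steady-state error for a parabola input is infinite.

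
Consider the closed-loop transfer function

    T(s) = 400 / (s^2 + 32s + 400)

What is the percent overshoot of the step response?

Comparing s^2 + 32s + 400 to s^2 + 2ζωₙs + ωₙ²: ωₙ = 20 rad/s and ζ = 32/(2·20) = 0.8.
%OS = 100·exp(−πζ/√(1−ζ²)) = 100·exp(−π·0.8/√(1−0.8²)) ≈ 1.52%.

%OS ≈ 1.52%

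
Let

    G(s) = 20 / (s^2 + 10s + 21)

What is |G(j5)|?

Substitute s = j5: numerator = 20, denominator = -4 + j50.
|G(j5)| = |20| / |-4 + j50| = 20 / 50.160 ≈ 0.3987.

|G(j5)| ≈ 0.3987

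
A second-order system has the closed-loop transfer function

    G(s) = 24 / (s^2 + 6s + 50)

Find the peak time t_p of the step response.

Comparing s^2 + 6s + 50 to s^2 + 2ζωₙs + ωₙ²: ωₙ = √50 ≈ 7.071 rad/s and ζ = 6/(2·√50) ≈ 0.4243.
ζωₙ = 6/2 = 3, so ω_d = ωₙ√(1−ζ²) = √(ωₙ² − (ζωₙ)²) = √(50 − 3²) = √41 ≈ 6.403 rad/s.
t_p = π/ω_d = π/6.403 ≈ 0.4906 s.

t_p ≈ 0.4906 s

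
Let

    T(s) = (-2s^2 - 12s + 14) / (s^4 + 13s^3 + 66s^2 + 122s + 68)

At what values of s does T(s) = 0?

Set the numerator to zero: -2s^2 - 12s + 14 = 0, i.e. -2·(s^2 + 6s - 7) = 0.
Factoring: (s + 7)(s - 1) = 0.

s = -7, 1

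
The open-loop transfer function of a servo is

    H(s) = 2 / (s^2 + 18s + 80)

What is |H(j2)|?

Substitute s = j2: numerator = 2, denominator = 76 + j36.
|H(j2)| = |2| / |76 + j36| = 2 / 84.095 ≈ 0.02378.

|H(j2)| ≈ 0.02378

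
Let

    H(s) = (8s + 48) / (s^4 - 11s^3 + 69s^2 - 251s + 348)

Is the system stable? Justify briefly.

The denominator s^4 - 11s^3 + 69s^2 - 251s + 348 factors as (s^2 - 4s + 29)(s - 4)(s - 3), giving poles at s = 2 ± 5j, 4, 3.
Since the pole(s) at s = 2 + 5j, 2 - 5j, 4, 3 lie in the right half-plane, the system is unstable.

unstable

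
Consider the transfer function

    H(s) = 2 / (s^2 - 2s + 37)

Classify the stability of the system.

unstable

The poles can be read from the denominator factors: s = 1 ± 6j.
Since the pole(s) at s = 1 ± 6j lie in the right half-plane, the system is unstable.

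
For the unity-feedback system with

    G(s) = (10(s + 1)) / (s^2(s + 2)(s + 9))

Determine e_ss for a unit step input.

G(s) has 2 poles at the origin.
This is a Type 2 system; for a step input the steady-state error is zero.

e_ss = 0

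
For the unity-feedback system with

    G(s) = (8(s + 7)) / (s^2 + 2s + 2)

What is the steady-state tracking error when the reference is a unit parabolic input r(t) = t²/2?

e_ss = ∞

G(s) has no poles at the origin.
This is a Type 0 system; Ka = lim_{s→0} s^2·G(s) = 0, so the steady-state error for a parabola input is infinite.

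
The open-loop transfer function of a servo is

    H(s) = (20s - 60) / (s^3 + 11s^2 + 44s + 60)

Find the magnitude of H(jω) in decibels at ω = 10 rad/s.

Substitute s = j10: numerator = -60 + j200, denominator = -1040 - j560.
|H(j10)| = |-60 + j200| / |-1040 - j560| = 208.81 / 1181.2 ≈ 0.1768.
In decibels: 20·log₁₀(0.1768) ≈ -15.1 dB.

|H(j10)|_dB ≈ -15.1 dB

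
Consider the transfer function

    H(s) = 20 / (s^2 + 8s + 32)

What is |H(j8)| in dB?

|H(j8)|_dB ≈ -11.1 dB

Substitute s = j8: numerator = 20, denominator = -32 + j64.
|H(j8)| = |20| / |-32 + j64| = 20 / 71.554 ≈ 0.2795.
In decibels: 20·log₁₀(0.2795) ≈ -11.1 dB.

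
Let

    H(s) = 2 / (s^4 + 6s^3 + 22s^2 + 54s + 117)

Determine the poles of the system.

s = 3j, -3j, -3 + 2j, -3 - 2j

The poles are the roots of the denominator s^4 + 6s^3 + 22s^2 + 54s + 117 = 0.
No real roots exist; factor into two real quadratics: (s^2 + 9)(s^2 + 6s + 13) = 0.
Each quadratic gives a conjugate pair via the quadratic formula.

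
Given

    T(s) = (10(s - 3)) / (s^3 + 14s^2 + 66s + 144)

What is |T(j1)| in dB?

Substitute s = j1: numerator = -30 + j10, denominator = 130 + j65.
|T(j1)| = |-30 + j10| / |130 + j65| = 31.623 / 145.34 ≈ 0.2176.
In decibels: 20·log₁₀(0.2176) ≈ -13.2 dB.

|T(j1)|_dB ≈ -13.2 dB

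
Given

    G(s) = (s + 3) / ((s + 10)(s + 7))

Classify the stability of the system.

stable

The poles can be read from the denominator factors: s = -10, -7.
Since all poles lie strictly in the left half-plane, the system is stable.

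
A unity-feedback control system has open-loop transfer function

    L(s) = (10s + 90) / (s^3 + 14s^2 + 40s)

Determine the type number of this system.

Factor s from the denominator: s^3 + 14s^2 + 40s = s·(s^2 + 14s + 40).
There is 1 pole at the origin, so the system is Type 1.

Type 1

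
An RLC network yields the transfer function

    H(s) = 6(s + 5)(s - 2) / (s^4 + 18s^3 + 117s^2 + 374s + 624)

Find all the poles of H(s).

s = -8, -2 + 3j, -2 - 3j, -6

The poles are the roots of the denominator s^4 + 18s^3 + 117s^2 + 374s + 624 = 0.
Trying s = -8: the polynomial evaluates to 0, so (s + 8) is a factor.
Dividing out leaves s^3 + 10s^2 + 37s + 78 = 0.
This factors further as (s^2 + 4s + 13)(s + 6) = 0.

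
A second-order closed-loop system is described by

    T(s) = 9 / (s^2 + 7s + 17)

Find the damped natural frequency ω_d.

ω_d ≈ 2.179 rad/s

Comparing s^2 + 7s + 17 to s^2 + 2ζωₙs + ωₙ²: ωₙ = √17 ≈ 4.123 rad/s and ζ = 7/(2·√17) ≈ 0.8489.
ζωₙ = 7/2 = 3.5, so ω_d = ωₙ√(1−ζ²) = √(ωₙ² − (ζωₙ)²) = √(17 − 3.5²) = √4.75 ≈ 2.179 rad/s.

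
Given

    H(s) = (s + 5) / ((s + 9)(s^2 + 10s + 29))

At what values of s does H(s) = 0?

s = -5

Set the numerator to zero: s + 5 = 0.
So s = -5.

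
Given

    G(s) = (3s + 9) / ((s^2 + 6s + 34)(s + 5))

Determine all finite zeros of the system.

s = -3

Set the numerator to zero: 3s + 9 = 0, i.e. 3·(s + 3) = 0.
So s = -3.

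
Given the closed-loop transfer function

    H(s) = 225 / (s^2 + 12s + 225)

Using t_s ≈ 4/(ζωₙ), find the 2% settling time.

t_s ≈ 0.6667 s

Comparing s^2 + 12s + 225 to s^2 + 2ζωₙs + ωₙ²: ωₙ = 15 rad/s and ζ = 12/(2·15) = 0.4.
ζωₙ = 12/2 = 6, so t_s ≈ 4/(ζωₙ) = 4/6 ≈ 0.6667 s.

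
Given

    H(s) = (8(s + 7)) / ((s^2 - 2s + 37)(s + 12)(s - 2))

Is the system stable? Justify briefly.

unstable

The poles can be read from the denominator factors: s = 1 ± 6j, -12, 2.
Since the pole(s) at s = 1 ± 6j, 2 lie in the right half-plane, the system is unstable.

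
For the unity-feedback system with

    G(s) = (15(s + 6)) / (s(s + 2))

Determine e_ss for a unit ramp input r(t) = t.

G(s) has one pole at the origin.
This is a Type 1 system. Kv = lim_{s→0} s·G(s) = 90/2 = 45.
e_ss = 1/Kv = 1/(45) = 1/45 ≈ 0.02222.

e_ss = 0.02222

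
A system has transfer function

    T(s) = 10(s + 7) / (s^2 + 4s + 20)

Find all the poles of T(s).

The poles are the roots of the denominator s^2 + 4s + 20 = 0.
Using the quadratic formula: s = (-4 ± √(-64))/2 = -2 ± 4j.

s = -2 + 4j, -2 - 4j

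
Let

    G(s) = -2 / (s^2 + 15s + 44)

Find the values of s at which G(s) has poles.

s = -11, -4

The poles are the roots of the denominator s^2 + 15s + 44 = 0.
Factoring: (s + 11)(s + 4) = 0, so s = -11 and s = -4.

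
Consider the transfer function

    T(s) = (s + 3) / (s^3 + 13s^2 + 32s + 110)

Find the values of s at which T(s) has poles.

s = -1 ± 3j, -11

The poles are the roots of the denominator s^3 + 13s^2 + 32s + 110 = 0.
Trying s = -11: the polynomial evaluates to 0, so (s + 11) is a factor.
Dividing out leaves s^2 + 2s + 10 = 0.
The quadratic formula then gives s = -1 ± 3j.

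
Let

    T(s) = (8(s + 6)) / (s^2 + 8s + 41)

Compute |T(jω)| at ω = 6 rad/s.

|T(j6)| ≈ 1.407

Substitute s = j6: numerator = 48 + j48, denominator = 5 + j48.
|T(j6)| = |48 + j48| / |5 + j48| = 67.882 / 48.260 ≈ 1.407.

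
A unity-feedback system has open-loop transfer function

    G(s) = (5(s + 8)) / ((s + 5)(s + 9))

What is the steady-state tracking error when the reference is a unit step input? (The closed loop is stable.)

e_ss = 0.5294

G(s) has no poles at the origin.
This is a Type 0 system. Kp = lim_{s→0} G(s) = 40/45 = 8/9.
e_ss = 1/(1 + Kp) = 1/(1 + 8/9) = 9/17 ≈ 0.5294.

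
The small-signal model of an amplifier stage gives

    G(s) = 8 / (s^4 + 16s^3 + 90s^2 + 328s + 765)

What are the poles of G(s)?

The poles are the roots of the denominator s^4 + 16s^3 + 90s^2 + 328s + 765 = 0.
Trying s = -9: the polynomial evaluates to 0, so (s + 9) is a factor.
Dividing out leaves s^3 + 7s^2 + 27s + 85 = 0.
This factors further as (s^2 + 2s + 17)(s + 5) = 0.

s = -1 + 4j, -1 - 4j, -9, -5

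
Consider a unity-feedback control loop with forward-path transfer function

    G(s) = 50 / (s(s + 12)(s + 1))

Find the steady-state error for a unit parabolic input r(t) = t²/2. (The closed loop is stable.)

e_ss = ∞

G(s) has one pole at the origin.
This is a Type 1 system; Ka = lim_{s→0} s^2·G(s) = 0, so the steady-state error for a parabola input is infinite.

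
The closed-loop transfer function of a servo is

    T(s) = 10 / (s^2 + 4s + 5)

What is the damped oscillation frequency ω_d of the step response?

ω_d = 1 rad/s

Comparing s^2 + 4s + 5 to s^2 + 2ζωₙs + ωₙ²: ωₙ = √5 ≈ 2.236 rad/s and ζ = 4/(2·√5) ≈ 0.8944.
ζωₙ = 4/2 = 2, so ω_d = ωₙ√(1−ζ²) = √(ωₙ² − (ζωₙ)²) = √(5 − 2²) = √1 = 1 rad/s.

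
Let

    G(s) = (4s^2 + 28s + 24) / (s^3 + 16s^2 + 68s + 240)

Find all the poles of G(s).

The poles are the roots of the denominator s^3 + 16s^2 + 68s + 240 = 0.
Trying s = -12: the polynomial evaluates to 0, so (s + 12) is a factor.
Dividing out leaves s^2 + 4s + 20 = 0.
The quadratic formula then gives s = -2 ± 4j.

s = -2 + 4j, -2 - 4j, -12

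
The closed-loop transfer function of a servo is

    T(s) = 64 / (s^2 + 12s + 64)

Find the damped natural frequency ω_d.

Comparing s^2 + 12s + 64 to s^2 + 2ζωₙs + ωₙ²: ωₙ = 8 rad/s and ζ = 12/(2·8) = 0.75.
ζωₙ = 12/2 = 6, so ω_d = ωₙ√(1−ζ²) = √(ωₙ² − (ζωₙ)²) = √(64 − 6²) = √28 ≈ 5.292 rad/s.

ω_d ≈ 5.292 rad/s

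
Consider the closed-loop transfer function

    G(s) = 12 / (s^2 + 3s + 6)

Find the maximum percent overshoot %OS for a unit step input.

Comparing s^2 + 3s + 6 to s^2 + 2ζωₙs + ωₙ²: ωₙ = √6 ≈ 2.449 rad/s and ζ = 3/(2·√6) ≈ 0.6124.
%OS = 100·exp(−πζ/√(1−ζ²)) = 100·exp(−π·0.6124/√(1−0.6124²)) ≈ 8.77%.

%OS ≈ 8.77%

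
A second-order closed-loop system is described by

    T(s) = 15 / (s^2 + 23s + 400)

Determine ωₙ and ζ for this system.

ωₙ = 20 rad/s, ζ = 0.575

Compare the denominator to the standard form s^2 + 2ζωₙs + ωₙ².
ωₙ² = 400, so ωₙ = 20 rad/s.
2ζωₙ = 23, so ζ = 23/(2·20) = 0.575.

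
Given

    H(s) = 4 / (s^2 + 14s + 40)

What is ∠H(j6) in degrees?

At s = j6: numerator = 4, denominator = 4 + j84.
∠H = ∠num − ∠den = 0° − (87.274°) = -87.27°.

∠H(j6) ≈ -87.27°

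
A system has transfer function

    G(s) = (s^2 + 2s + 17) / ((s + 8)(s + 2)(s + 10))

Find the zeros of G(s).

s = -1 ± 4j

Set the numerator to zero: s^2 + 2s + 17 = 0.
Factoring: (s^2 + 2s + 17) = 0.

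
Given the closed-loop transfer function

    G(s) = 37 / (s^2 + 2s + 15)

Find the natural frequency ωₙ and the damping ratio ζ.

ωₙ ≈ 3.873 rad/s, ζ ≈ 0.2582

Compare the denominator to the standard form s^2 + 2ζωₙs + ωₙ².
ωₙ² = 15, so ωₙ = √15 ≈ 3.873 rad/s.
2ζωₙ = 2, so ζ = 2/(2·√15) ≈ 0.2582.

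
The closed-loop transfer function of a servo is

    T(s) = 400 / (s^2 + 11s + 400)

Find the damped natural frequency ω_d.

Comparing s^2 + 11s + 400 to s^2 + 2ζωₙs + ωₙ²: ωₙ = 20 rad/s and ζ = 11/(2·20) = 0.275.
ζωₙ = 11/2 = 5.5, so ω_d = ωₙ√(1−ζ²) = √(ωₙ² − (ζωₙ)²) = √(400 − 5.5²) = √369.75 ≈ 19.23 rad/s.

ω_d ≈ 19.23 rad/s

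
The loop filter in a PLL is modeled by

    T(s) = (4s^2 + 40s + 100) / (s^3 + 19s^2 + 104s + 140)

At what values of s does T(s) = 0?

s = -5, -5

Set the numerator to zero: 4s^2 + 40s + 100 = 0, i.e. 4·(s^2 + 10s + 25) = 0.
Factoring: (s + 5)^2 = 0.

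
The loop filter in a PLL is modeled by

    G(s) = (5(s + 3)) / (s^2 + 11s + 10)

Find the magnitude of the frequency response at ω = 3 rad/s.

|G(j3)| ≈ 0.6425

Substitute s = j3: numerator = 15 + j15, denominator = 1 + j33.
|G(j3)| = |15 + j15| / |1 + j33| = 21.213 / 33.015 ≈ 0.6425.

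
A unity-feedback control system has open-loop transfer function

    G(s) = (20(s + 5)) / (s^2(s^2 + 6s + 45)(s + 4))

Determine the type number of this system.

Type 2

The denominator has 2 factors of s at the origin (free integrators), so this is a Type 2 system.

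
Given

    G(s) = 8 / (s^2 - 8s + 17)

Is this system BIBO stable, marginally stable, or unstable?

unstable

The denominator s^2 - 8s + 17 factors as (s^2 - 8s + 17), giving poles at s = 4 ± j.
Since the pole(s) at s = 4 + j, 4 - j lie in the right half-plane, the system is unstable.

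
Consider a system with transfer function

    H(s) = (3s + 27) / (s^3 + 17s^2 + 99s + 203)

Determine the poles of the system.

The poles are the roots of the denominator s^3 + 17s^2 + 99s + 203 = 0.
Trying s = -7: the polynomial evaluates to 0, so (s + 7) is a factor.
Dividing out leaves s^2 + 10s + 29 = 0.
The quadratic formula then gives s = -5 ± 2j.

s = -5 + 2j, -5 - 2j, -7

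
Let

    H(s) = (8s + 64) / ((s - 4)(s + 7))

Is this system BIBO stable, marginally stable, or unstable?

The poles can be read from the denominator factors: s = 4, -7.
Since the pole(s) at s = 4 lie in the right half-plane, the system is unstable.

unstable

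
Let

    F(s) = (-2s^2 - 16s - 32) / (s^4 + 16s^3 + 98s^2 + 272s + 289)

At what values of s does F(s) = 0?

Set the numerator to zero: -2s^2 - 16s - 32 = 0, i.e. -2·(s^2 + 8s + 16) = 0.
Factoring: (s + 4)^2 = 0.

s = -4, -4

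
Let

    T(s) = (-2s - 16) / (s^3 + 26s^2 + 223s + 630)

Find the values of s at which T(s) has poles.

s = -10, -9, -7

The poles are the roots of the denominator s^3 + 26s^2 + 223s + 630 = 0.
Trying s = -10: the polynomial evaluates to 0, so (s + 10) is a factor.
Dividing out leaves s^2 + 16s + 63 = 0.
Factoring the quadratic: (s + 9)(s + 7) = 0.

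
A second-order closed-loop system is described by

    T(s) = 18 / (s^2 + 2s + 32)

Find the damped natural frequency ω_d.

ω_d ≈ 5.568 rad/s

Comparing s^2 + 2s + 32 to s^2 + 2ζωₙs + ωₙ²: ωₙ = √32 ≈ 5.657 rad/s and ζ = 2/(2·√32) ≈ 0.1768.
ζωₙ = 2/2 = 1, so ω_d = ωₙ√(1−ζ²) = √(ωₙ² − (ζωₙ)²) = √(32 − 1²) = √31 ≈ 5.568 rad/s.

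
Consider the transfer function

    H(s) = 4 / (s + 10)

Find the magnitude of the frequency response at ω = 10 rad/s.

Substitute s = j10: numerator = 4, denominator = 10 + j10.
|H(j10)| = |4| / |10 + j10| = 4 / 14.142 ≈ 0.2828.

|H(j10)| ≈ 0.2828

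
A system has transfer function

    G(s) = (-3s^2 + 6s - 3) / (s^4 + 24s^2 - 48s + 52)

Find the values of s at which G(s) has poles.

s = -1 + 5j, -1 - 5j, 1 + j, 1 - j

The poles are the roots of the denominator s^4 + 24s^2 - 48s + 52 = 0.
No real roots exist; factor into two real quadratics: (s^2 + 2s + 26)(s^2 - 2s + 2) = 0.
Each quadratic gives a conjugate pair via the quadratic formula.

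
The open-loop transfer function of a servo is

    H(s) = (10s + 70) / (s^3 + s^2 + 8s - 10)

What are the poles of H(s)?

s = -1 ± 3j, 1

The poles are the roots of the denominator s^3 + s^2 + 8s - 10 = 0.
Trying s = 1: the polynomial evaluates to 0, so (s - 1) is a factor.
Dividing out leaves s^2 + 2s + 10 = 0.
The quadratic formula then gives s = -1 ± 3j.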